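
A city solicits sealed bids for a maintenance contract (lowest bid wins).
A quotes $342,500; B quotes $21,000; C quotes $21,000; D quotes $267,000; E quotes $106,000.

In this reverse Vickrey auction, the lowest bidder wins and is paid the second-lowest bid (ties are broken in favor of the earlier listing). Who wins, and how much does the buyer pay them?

Bids in order: 21,000 (B) < 21,000 (C) < 106,000 (E) < 267,000 (D) < 342,500 (A)
B and C tie at $21,000; tie-break gives it to B.
B is lowest; is paid the second-lowest bid, $21,000.

B is paid $21,000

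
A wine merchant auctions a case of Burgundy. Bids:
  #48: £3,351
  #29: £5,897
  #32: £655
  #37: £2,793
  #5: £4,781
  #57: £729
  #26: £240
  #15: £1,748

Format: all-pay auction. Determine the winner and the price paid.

Sorting bids: 5,897 (#29) > 4,781 (#5) > 3,351 (#48) > 2,793 (#37) > 1,748 (#15) > 729 (#57) > …
#29 is highest and takes the item; every bidder forfeits their bid.

#29 pays £5,897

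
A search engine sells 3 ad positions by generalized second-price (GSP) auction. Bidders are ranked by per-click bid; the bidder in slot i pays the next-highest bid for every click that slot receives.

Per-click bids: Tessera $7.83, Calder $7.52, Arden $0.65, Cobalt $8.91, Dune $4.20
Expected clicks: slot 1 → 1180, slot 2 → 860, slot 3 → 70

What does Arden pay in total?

Arden pays $0.00

Per-click bids in order: $8.91 (Cobalt) > $7.83 (Tessera) > $7.52 (Calder) > $4.20 (Dune) > …
Arden ranks below slot 3 → no slot, pays nothing.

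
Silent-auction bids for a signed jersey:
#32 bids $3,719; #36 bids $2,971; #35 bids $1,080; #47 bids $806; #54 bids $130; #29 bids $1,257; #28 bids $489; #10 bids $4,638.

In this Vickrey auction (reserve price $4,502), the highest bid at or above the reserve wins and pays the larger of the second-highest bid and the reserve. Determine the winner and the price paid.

Sorting bids: 4,638 (#10) > 3,719 (#32) > 2,971 (#36) > 1,257 (#29) > 1,080 (#35) > 806 (#47) > …
Highest eligible bid: #10 at $4,638.
max(second-highest $3,719, reserve $4,502) = $4,502.

#10 pays $4,502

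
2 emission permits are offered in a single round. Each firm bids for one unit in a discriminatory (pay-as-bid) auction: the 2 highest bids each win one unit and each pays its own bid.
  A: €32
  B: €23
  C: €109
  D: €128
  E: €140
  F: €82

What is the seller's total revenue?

Total revenue: €268

Bids ranked high→low: 140 (E), 128 (D), 109 (C), 82 (F), …
The 2 highest are E, D.
Total revenue = 140 + 128 = €268.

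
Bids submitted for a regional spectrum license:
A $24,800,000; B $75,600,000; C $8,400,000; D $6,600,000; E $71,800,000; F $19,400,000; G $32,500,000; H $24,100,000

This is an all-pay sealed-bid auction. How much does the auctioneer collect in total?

Total revenue: $263,200,000

Bids ranked: 75,600,000 (B) > 71,800,000 (E) > 32,500,000 (G) > 24,800,000 (A) > 24,100,000 (H) > 19,400,000 (F) > …
B wins with the top bid; all bids are sunk regardless.
Every bidder forfeits their bid regardless of winning.
Revenue = 24,800,000 + 75,600,000 + 8,400,000 + 6,600,000 + 71,800,000 + 19,400,000 + 32,500,000 + 24,100,000 = $263,200,000.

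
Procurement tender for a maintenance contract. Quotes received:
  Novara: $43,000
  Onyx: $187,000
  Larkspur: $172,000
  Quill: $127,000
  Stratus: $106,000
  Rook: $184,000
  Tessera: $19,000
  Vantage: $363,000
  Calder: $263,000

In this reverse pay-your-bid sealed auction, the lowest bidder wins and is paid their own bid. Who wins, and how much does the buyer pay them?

Tessera is paid $19,000

Sorting bids: 19,000 (Tessera) < 43,000 (Novara) < 106,000 (Stratus) < 127,000 (Quill) < 172,000 (Larkspur) < 184,000 (Rook) < …
Tessera is lowest → is paid own bid, $19,000.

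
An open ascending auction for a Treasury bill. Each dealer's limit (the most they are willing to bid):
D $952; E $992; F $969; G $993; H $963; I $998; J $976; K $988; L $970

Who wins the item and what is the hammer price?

Limits ranked: 998 (I) > 993 (G) > 992 (E) > 988 (K) > 976 (J) > 970 (L) > …
Once the price passes $993, only I is left; the hammer falls at G's limit of $993.

I wins at $993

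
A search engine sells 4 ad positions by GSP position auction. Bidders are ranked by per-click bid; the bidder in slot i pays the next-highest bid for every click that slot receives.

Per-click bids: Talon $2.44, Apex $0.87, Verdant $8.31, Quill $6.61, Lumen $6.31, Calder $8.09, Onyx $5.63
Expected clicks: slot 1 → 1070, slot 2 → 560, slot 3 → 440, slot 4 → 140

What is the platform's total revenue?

Ranked by bid: $8.31 (Verdant) > $8.09 (Calder) > $6.61 (Quill) > $6.31 (Lumen) > $5.63 (Onyx) > …
Slot 1: Verdant pays $8.09 × 1070 = $8656.30
Slot 2: Calder pays $6.61 × 560 = $3701.60
Slot 3: Quill pays $6.31 × 440 = $2776.40
Slot 4: Lumen pays $5.63 × 140 = $788.20
Total = $15922.50

Total revenue: $15922.50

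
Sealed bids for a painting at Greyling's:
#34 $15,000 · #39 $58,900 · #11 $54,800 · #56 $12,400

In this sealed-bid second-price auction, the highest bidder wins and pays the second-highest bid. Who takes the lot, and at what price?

Bids ranked: 58,900 (#39) > 54,800 (#11) > 15,000 (#34) > 12,400 (#56)
#39 wins with the highest bid; price is set by the runner-up at $54,800.

#39 pays $54,800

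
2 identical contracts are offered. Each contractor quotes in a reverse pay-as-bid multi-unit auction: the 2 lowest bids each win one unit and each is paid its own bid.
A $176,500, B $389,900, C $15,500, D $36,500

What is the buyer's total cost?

Total cost: $52,000

Ordering the bids: 15,500 (C), 36,500 (D), 176,500 (A), 389,900 (B)
Lowest 2: C, D.
Total cost = 15,500 + 36,500 = $52,000.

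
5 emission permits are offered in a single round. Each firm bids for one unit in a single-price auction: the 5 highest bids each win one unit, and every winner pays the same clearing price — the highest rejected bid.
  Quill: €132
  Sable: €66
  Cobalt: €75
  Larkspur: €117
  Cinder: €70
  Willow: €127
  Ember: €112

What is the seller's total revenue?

Sorting: 132 (Quill), 127 (Willow), 117 (Larkspur), 112 (Ember), 75 (Cobalt), 70 (Cinder), 66 (Sable)
The 5 highest are Quill, Willow, Larkspur, Ember, Cobalt.
Highest unsuccessful bid: €70 → clearing price.
Total revenue = 5 × €70 = €350.

Total revenue: €350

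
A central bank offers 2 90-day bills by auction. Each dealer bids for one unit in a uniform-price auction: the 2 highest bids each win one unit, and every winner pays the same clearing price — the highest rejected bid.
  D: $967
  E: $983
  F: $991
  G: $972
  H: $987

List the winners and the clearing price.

F, H; each pays $983

Bids ranked high→low: 991 (F), 987 (H), 983 (E), 972 (G), …
The 2 highest are F, H.
First losing bid is E's $983, which sets the uniform price.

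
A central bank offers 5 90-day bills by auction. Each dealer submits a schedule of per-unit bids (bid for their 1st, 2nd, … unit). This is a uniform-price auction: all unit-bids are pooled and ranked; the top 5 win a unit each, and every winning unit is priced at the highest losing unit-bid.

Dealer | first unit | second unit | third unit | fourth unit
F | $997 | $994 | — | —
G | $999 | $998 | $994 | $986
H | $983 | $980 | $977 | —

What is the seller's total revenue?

All unit-bids, highest first — top 5: 999 (G-1), 998 (G-2), 997 (F-1), 994 (F-2), 994 (G-3)
Highest rejected unit-bid = $986.
Allocation: F 2, G 3. Every unit priced at $986.
Revenue = 5 × 986 = $4,930.

Total revenue: $4,930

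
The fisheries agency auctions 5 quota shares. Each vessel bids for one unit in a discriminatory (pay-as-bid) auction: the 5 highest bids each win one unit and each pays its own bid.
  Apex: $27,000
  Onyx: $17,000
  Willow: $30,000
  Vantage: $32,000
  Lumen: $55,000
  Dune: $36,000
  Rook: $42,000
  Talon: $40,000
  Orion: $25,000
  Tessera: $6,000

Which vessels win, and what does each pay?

Lumen $55,000, Rook $42,000, Talon $40,000, Dune $36,000, Vantage $32,000

Bids ranked high→low: 55,000 (Lumen), 42,000 (Rook), 40,000 (Talon), 36,000 (Dune), 32,000 (Vantage), 30,000 (Willow), 27,000 (Apex), …
Top 5: Lumen, Rook, Talon, Dune, Vantage.
Each winner pays its own bid: Lumen $55,000, Rook $42,000, Talon $40,000, Dune $36,000, Vantage $32,000.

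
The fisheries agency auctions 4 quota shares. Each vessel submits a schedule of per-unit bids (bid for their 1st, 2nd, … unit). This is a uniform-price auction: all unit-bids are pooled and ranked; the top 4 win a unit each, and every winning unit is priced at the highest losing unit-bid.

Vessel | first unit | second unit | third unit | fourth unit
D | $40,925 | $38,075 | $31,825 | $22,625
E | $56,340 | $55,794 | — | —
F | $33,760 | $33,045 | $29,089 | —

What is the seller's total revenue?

All unit-bids, highest first — top 4: 56,340 (E-1), 55,794 (E-2), 40,925 (D-1), 38,075 (D-2)
Highest rejected unit-bid = $33,760.
Allocation: D 2, E 2. Every unit priced at $33,760.
Revenue = 4 × 33,760 = $135,040.

Total revenue: $135,040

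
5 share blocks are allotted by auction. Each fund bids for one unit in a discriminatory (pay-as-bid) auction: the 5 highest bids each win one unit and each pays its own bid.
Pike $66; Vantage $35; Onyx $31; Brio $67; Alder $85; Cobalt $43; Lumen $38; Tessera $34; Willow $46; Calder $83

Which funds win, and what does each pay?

Alder $85, Calder $83, Brio $67, Pike $66, Willow $46

Sorting: 85 (Alder), 83 (Calder), 67 (Brio), 66 (Pike), 46 (Willow), 43 (Cobalt), 38 (Lumen), …
Winners (5 units): Alder, Calder, Brio, Pike, Willow.
Each winner pays its own bid: Alder $85, Calder $83, Brio $67, Pike $66, Willow $46.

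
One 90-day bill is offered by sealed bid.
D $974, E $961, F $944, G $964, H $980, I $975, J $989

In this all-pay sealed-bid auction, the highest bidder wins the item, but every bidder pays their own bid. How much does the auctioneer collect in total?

Total revenue: $6,787

Sorting bids: 989 (J) > 980 (H) > 975 (I) > 974 (D) > 964 (G) > 961 (E) > …
Every bidder forfeits their bid regardless of winning.
Revenue = 974 + 961 + 944 + 964 + 980 + 975 + 989 = $6,787.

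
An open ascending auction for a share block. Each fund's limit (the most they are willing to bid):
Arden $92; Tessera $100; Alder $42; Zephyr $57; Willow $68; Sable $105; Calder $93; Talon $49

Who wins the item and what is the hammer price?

Sable wins at $100

Limits in order: 105 (Sable) > 100 (Tessera) > 93 (Calder) > 92 (Arden) > 68 (Willow) > 57 (Zephyr) > …
Tessera is the last rival to drop out, at $100; Sable remains and wins at that price.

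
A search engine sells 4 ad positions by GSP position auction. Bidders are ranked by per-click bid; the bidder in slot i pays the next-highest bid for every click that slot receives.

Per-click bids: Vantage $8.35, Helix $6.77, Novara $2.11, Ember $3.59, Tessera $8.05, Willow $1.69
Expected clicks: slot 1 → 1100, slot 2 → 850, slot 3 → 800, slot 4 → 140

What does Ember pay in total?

Sorting advertisers: $8.35 (Vantage) > $8.05 (Tessera) > $6.77 (Helix) > $3.59 (Ember) > $2.11 (Novara) > …
Ember holds slot 4 → pays next bid $2.11 × 140 clicks = $295.40.

Ember pays $295.40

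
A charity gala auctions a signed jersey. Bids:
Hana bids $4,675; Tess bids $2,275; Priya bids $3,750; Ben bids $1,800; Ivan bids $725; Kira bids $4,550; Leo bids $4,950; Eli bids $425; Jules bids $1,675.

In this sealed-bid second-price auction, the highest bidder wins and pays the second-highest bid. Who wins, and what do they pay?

Leo pays $4,675

Bids in order: 4,950 (Leo) > 4,675 (Hana) > 4,550 (Kira) > 3,750 (Priya) > 2,275 (Tess) > 1,800 (Ben) > …
Leo wins with the highest bid; price is set by the runner-up at $4,675.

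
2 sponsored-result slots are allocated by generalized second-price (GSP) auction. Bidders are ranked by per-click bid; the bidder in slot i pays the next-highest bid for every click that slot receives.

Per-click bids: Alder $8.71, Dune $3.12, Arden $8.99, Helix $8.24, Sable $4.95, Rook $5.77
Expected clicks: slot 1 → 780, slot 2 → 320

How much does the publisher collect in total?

Total revenue: $9430.60

Per-click bids in order: $8.99 (Arden) > $8.71 (Alder) > $8.24 (Helix) > …
Slot 1: Arden pays $8.71 × 780 = $6793.80
Slot 2: Alder pays $8.24 × 320 = $2636.80
Total = $9430.60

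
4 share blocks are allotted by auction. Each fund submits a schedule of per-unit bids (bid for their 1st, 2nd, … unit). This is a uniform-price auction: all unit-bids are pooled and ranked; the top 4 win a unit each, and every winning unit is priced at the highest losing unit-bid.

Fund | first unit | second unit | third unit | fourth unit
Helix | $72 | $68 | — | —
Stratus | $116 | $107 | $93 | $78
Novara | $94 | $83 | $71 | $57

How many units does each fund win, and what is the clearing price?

Novara 1, Stratus 3; clearing price $83

All unit-bids, highest first — top 4: 116 (Stratus-1), 107 (Stratus-2), 94 (Novara-1), 93 (Stratus-3)
First bid not allocated: $83.
Allocation: Novara 1, Stratus 3.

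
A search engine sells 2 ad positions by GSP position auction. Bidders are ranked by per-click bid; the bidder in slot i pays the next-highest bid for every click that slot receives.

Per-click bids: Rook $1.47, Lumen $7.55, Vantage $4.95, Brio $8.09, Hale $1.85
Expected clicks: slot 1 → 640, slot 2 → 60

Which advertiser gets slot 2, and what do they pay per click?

Lumen; $4.95 per click

Ranked by bid: $8.09 (Brio) > $7.55 (Lumen) > $4.95 (Vantage) > …
Slot 2 goes to the second-ranked bidder, Lumen, who pays the next bid down: $4.95/click.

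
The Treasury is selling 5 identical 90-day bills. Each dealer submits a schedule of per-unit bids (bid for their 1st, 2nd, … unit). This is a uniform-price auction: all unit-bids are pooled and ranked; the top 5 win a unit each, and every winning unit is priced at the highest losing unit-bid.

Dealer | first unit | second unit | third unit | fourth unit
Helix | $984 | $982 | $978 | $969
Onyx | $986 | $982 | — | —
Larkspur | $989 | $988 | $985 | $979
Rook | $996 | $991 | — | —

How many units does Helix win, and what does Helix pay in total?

Helix: 0 units, pays $0

Pooled unit-bids ranked (top 5): 996 (Rook-1), 991 (Rook-2), 989 (Larkspur-1), 988 (Larkspur-2), 986 (Onyx-1)
Highest rejected unit-bid = $985.
Helix wins 0 unit(s) at $985 each.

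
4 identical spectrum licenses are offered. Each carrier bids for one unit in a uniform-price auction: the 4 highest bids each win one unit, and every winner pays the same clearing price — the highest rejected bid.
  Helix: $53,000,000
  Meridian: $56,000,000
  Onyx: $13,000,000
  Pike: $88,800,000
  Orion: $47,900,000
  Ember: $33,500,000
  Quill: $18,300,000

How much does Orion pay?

Orion pays $33,500,000

Sorting: 88,800,000 (Pike), 56,000,000 (Meridian), 53,000,000 (Helix), 47,900,000 (Orion), 33,500,000 (Ember), 18,300,000 (Quill), …
Top 4: Pike, Meridian, Helix, Orion.
First losing bid is Ember's $33,500,000, which sets the uniform price.
Orion wins → pays $33,500,000.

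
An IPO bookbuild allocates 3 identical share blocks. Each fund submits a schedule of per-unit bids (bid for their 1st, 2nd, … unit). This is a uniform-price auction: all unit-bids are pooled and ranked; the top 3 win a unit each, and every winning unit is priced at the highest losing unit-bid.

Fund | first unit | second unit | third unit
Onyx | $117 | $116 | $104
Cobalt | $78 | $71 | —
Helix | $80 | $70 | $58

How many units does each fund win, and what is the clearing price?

Onyx 3; clearing price $80

Merging the schedules and taking the best 3: 117 (Onyx-1), 116 (Onyx-2), 104 (Onyx-3)
The (k+1)-th unit-bid is $80.
Allocation: Onyx 3.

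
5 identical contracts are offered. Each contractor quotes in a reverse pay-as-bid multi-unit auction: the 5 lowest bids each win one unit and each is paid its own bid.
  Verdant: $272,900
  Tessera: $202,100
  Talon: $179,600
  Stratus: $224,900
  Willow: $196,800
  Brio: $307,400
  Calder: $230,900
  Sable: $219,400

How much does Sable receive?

Sable is paid $219,400

Bids ranked low→high: 179,600 (Talon), 196,800 (Willow), 202,100 (Tessera), 219,400 (Sable), 224,900 (Stratus), 230,900 (Calder), 272,900 (Verdant), …
Winners (5 units): Talon, Willow, Tessera, Sable, Stratus.
Sable wins → own bid $219,400.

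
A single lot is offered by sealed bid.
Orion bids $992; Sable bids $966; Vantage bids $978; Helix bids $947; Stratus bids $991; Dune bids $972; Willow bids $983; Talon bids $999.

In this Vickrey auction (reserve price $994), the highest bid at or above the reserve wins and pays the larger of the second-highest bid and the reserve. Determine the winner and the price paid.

Talon pays $994

Bids ranked: 999 (Talon) > 992 (Orion) > 991 (Stratus) > 983 (Willow) > 978 (Vantage) > 972 (Dune) > …
Talon has the top bid at or above the reserve ($999).
max(second-highest $992, reserve $994) = $994.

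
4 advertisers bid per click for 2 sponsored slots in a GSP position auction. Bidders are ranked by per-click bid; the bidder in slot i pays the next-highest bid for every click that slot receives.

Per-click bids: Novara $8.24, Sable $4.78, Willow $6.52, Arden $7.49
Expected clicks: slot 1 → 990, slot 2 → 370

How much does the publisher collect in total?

Ranked by bid: $8.24 (Novara) > $7.49 (Arden) > $6.52 (Willow) > …
Slot 1: Novara pays $7.49 × 990 = $7415.10
Slot 2: Arden pays $6.52 × 370 = $2412.40
Total = $9827.50

Total revenue: $9827.50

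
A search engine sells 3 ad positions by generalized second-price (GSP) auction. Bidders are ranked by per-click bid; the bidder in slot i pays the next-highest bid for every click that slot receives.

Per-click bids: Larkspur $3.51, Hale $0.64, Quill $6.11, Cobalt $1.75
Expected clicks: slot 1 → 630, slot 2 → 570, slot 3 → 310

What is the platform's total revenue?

Total revenue: $3407.20

Ranked by bid: $6.11 (Quill) > $3.51 (Larkspur) > $1.75 (Cobalt) > $0.64 (Hale)
Slot 1: Quill pays $3.51 × 630 = $2211.30
Slot 2: Larkspur pays $1.75 × 570 = $997.50
Slot 3: Cobalt pays $0.64 × 310 = $198.40
Total = $3407.20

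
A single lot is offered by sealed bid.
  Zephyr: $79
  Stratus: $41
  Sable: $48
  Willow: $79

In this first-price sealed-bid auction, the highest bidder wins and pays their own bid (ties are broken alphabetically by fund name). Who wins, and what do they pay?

Bids in order: 79 (Willow) > 79 (Zephyr) > 48 (Sable) > 41 (Stratus)
Willow and Zephyr tie at $79; tie-break gives it to Willow.
First-price: Willow pays what they bid, $79.

Willow pays $79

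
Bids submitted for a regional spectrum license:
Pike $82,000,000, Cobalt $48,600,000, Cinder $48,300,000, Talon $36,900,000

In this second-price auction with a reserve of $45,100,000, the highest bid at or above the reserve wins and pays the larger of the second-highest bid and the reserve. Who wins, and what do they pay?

Second-price auction with a reserve of $45,100,000: the highest bid at or above the reserve wins and pays the larger of the second-highest bid and the reserve.
Bids ranked: 82,000,000 (Pike) > 48,600,000 (Cobalt) > 48,300,000 (Cinder) > 36,900,000 (Talon)
Highest eligible bid: Pike at $82,000,000.
Second-highest bid $48,600,000 exceeds the reserve $45,100,000 → payment $48,600,000.

Pike pays $48,600,000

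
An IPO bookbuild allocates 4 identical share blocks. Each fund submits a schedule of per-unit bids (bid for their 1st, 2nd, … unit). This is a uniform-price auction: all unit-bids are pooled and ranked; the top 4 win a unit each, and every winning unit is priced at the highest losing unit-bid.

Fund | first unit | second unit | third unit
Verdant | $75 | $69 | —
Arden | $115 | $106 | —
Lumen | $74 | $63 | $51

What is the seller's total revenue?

Pooled unit-bids ranked (top 4): 115 (Arden-1), 106 (Arden-2), 75 (Verdant-1), 74 (Lumen-1)
The (k+1)-th unit-bid is $69.
Allocation: Arden 2, Lumen 1, Verdant 1. Every unit priced at $69.
Revenue = 4 × 69 = $276.

Total revenue: $276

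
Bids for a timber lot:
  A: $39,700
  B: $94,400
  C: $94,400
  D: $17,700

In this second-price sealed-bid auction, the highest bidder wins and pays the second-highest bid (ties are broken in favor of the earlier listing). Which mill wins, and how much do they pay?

Bids in order: 94,400 (B) > 94,400 (C) > 39,700 (A) > 17,700 (D)
B and C tie at $94,400; tie-break gives it to B.
Second-price: B pays C's bid of $94,400.

B pays $94,400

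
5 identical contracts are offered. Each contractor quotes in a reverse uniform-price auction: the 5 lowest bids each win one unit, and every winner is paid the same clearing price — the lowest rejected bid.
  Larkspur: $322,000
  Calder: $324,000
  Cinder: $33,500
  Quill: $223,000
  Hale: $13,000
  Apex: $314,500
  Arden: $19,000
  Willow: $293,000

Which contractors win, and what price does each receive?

Hale, Arden, Cinder, Quill, Willow; each is paid $314,500

Bids ranked low→high: 13,000 (Hale), 19,000 (Arden), 33,500 (Cinder), 223,000 (Quill), 293,000 (Willow), 314,500 (Apex), 322,000 (Larkspur), …
Winners (5 units): Hale, Arden, Cinder, Quill, Willow.
First losing bid is Apex's $314,500, which sets the uniform price.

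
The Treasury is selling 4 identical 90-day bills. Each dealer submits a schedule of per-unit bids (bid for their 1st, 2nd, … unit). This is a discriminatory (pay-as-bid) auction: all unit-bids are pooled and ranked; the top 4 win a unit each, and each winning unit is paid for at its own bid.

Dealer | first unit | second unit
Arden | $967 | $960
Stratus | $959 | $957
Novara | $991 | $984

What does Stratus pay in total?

Stratus pays $0

Merging the schedules and taking the best 4: 991 (Novara-1), 984 (Novara-2), 967 (Arden-1), 960 (Arden-2)
Next rejected bid: $959 (not a price — pay-as-bid).
Stratus wins no units.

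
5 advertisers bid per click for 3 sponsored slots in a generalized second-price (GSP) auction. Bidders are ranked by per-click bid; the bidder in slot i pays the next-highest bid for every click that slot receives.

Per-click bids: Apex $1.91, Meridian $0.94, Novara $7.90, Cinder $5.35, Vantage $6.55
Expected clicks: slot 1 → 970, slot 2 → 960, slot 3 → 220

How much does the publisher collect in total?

Total revenue: $11909.70

Per-click bids in order: $7.90 (Novara) > $6.55 (Vantage) > $5.35 (Cinder) > $1.91 (Apex) > …
Slot 1: Novara pays $6.55 × 970 = $6353.50
Slot 2: Vantage pays $5.35 × 960 = $5136.00
Slot 3: Cinder pays $1.91 × 220 = $420.20
Total = $11909.70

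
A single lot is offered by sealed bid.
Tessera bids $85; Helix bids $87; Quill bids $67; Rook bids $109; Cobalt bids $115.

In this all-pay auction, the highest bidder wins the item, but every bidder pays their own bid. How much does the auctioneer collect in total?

Total revenue: $463

Bids in order: 115 (Cobalt) > 109 (Rook) > 87 (Helix) > 85 (Tessera) > 67 (Quill)
Cobalt wins with the top bid; all bids are sunk regardless.
Every bidder forfeits their bid regardless of winning.
Revenue = 85 + 87 + 67 + 109 + 115 = $463.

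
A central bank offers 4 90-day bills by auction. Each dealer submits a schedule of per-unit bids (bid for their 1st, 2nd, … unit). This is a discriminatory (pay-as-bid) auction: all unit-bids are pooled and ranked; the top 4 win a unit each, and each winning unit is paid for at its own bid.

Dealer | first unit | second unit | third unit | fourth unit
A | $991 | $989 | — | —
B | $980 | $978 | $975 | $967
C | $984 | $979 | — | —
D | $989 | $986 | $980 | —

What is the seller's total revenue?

Total revenue: $3,955

Pooled unit-bids ranked (top 4): 991 (A-1), 989 (A-2), 989 (D-1), 986 (D-2)
Next rejected bid: $984 (not a price — pay-as-bid).
Each winning unit pays its own bid.
Revenue = 991 + 989 + 989 + 986 = $3,955.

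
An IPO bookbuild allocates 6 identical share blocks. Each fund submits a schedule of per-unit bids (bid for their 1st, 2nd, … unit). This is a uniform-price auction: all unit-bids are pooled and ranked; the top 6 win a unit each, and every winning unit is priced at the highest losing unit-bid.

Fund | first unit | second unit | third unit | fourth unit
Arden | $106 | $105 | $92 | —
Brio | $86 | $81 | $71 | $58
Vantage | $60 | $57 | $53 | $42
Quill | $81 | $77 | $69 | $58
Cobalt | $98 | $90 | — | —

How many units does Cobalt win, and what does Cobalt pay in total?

All unit-bids, highest first — top 6: 106 (Arden-1), 105 (Arden-2), 98 (Cobalt-1), 92 (Arden-3), 90 (Cobalt-2), 86 (Brio-1)
The (k+1)-th unit-bid is $81.
Cobalt wins 2 unit(s) at $81 each.

Cobalt: 2 units, pays $162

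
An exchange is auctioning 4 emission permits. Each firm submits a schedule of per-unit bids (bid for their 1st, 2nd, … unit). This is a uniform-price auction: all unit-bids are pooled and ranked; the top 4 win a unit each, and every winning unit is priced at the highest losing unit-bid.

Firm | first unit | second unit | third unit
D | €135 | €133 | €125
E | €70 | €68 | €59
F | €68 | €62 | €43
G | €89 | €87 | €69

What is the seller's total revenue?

Total revenue: €348

All unit-bids, highest first — top 4: 135 (D-1), 133 (D-2), 125 (D-3), 89 (G-1)
First bid not allocated: €87.
Allocation: D 3, G 1. Every unit priced at €87.
Revenue = 4 × 87 = €348.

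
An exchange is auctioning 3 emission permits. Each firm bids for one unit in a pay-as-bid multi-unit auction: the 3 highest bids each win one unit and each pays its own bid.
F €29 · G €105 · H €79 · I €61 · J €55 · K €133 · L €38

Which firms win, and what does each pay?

K €133, G €105, H €79

Ordering the bids: 133 (K), 105 (G), 79 (H), 61 (I), 55 (J), …
Winners (3 units): K, G, H.
Each winner pays its own bid: K €133, G €105, H €79.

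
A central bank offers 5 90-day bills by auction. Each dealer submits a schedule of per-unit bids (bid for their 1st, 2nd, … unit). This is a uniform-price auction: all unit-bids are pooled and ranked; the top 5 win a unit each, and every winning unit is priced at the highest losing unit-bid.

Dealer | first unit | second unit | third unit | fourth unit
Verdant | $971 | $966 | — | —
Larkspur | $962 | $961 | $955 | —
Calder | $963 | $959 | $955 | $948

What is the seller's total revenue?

Total revenue: $4,795

All unit-bids, highest first — top 5: 971 (Verdant-1), 966 (Verdant-2), 963 (Calder-1), 962 (Larkspur-1), 961 (Larkspur-2)
Highest rejected unit-bid = $959.
Allocation: Calder 1, Larkspur 2, Verdant 2. Every unit priced at $959.
Revenue = 5 × 959 = $4,795.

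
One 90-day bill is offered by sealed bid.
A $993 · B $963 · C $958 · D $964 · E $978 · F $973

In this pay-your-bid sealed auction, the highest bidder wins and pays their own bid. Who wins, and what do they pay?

Bids in order: 993 (A) > 978 (E) > 973 (F) > 964 (D) > 963 (B) > 958 (C)
A is highest → pays own bid, $993.

A pays $993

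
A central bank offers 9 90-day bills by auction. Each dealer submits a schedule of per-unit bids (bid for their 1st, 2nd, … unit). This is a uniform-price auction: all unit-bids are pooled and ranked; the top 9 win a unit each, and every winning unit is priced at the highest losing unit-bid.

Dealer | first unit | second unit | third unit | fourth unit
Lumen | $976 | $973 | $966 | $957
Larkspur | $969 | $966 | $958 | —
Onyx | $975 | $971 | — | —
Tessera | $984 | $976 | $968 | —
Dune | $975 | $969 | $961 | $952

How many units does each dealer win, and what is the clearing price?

All unit-bids, highest first — top 9: 984 (Tessera-1), 976 (Lumen-1), 976 (Tessera-2), 975 (Onyx-1), 975 (Dune-1), 973 (Lumen-2), 971 (Onyx-2), 969 (Larkspur-1), 969 (Dune-2)
First bid not allocated: $968.
Allocation: Dune 2, Larkspur 1, Lumen 2, Onyx 2, Tessera 2.

Dune 2, Larkspur 1, Lumen 2, Onyx 2, Tessera 2; clearing price $968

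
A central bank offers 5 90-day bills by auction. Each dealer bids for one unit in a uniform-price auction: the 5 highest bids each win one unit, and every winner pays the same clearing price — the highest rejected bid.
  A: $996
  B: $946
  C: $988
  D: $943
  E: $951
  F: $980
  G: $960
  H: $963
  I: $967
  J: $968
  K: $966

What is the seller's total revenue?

Total revenue: $4,830

Ordering the bids: 996 (A), 988 (C), 980 (F), 968 (J), 967 (I), 966 (K), 963 (H), …
The 5 highest are A, C, F, J, I.
Clearing price = highest rejected bid = $966.
Total revenue = 5 × $966 = $4,830.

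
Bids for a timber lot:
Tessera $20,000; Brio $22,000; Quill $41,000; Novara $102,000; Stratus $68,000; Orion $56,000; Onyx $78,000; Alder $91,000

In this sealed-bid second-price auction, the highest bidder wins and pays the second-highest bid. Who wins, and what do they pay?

Novara pays $91,000

Sealed-bid second-price auction: the highest bidder wins and pays the second-highest bid.
Bids ranked: 102,000 (Novara) > 91,000 (Alder) > 78,000 (Onyx) > 68,000 (Stratus) > 56,000 (Orion) > 41,000 (Quill) > …
Novara wins with the highest bid; price is set by the runner-up at $91,000.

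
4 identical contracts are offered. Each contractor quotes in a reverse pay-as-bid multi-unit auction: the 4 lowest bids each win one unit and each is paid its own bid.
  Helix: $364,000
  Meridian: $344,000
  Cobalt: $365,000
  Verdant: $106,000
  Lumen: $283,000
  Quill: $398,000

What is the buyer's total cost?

Ordering the bids: 106,000 (Verdant), 283,000 (Lumen), 344,000 (Meridian), 364,000 (Helix), 365,000 (Cobalt), 398,000 (Quill)
Lowest 4: Verdant, Lumen, Meridian, Helix.
Total cost = 106,000 + 283,000 + 344,000 + 364,000 = $1,097,000.

Total cost: $1,097,000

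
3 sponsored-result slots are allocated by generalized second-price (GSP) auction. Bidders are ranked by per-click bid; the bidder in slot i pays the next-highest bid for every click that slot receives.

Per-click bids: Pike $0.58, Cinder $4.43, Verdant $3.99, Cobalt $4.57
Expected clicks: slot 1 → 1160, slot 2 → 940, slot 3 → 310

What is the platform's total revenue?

Ranked by bid: $4.57 (Cobalt) > $4.43 (Cinder) > $3.99 (Verdant) > $0.58 (Pike)
Slot 1: Cobalt pays $4.43 × 1160 = $5138.80
Slot 2: Cinder pays $3.99 × 940 = $3750.60
Slot 3: Verdant pays $0.58 × 310 = $179.80
Total = $9069.20

Total revenue: $9069.20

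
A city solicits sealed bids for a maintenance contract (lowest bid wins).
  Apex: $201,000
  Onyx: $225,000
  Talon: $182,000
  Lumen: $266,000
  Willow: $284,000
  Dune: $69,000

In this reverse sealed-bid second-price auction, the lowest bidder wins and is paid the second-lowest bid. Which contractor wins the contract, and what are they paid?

Dune is paid $182,000

Sorting bids: 69,000 (Dune) < 182,000 (Talon) < 201,000 (Apex) < 225,000 (Onyx) < 266,000 (Lumen) < 284,000 (Willow)
Second-price: Dune is paid Talon's bid of $182,000.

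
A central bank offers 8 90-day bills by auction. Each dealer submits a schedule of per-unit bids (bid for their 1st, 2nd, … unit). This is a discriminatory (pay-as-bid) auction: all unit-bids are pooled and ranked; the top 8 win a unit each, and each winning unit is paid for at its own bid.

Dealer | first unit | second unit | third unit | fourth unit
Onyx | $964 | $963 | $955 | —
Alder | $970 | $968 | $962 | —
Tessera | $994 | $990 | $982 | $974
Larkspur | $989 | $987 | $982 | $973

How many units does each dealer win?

Larkspur 4, Tessera 4

Pooled unit-bids ranked (top 8): 994 (Tessera-1), 990 (Tessera-2), 989 (Larkspur-1), 987 (Larkspur-2), 982 (Tessera-3), 982 (Larkspur-3), 974 (Tessera-4), 973 (Larkspur-4)
Next rejected bid: $970 (not a price — pay-as-bid).
Allocation: Larkspur 4, Tessera 4.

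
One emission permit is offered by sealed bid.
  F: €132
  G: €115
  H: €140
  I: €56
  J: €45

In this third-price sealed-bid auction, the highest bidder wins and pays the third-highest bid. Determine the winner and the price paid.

Bids in order: 140 (H) > 132 (F) > 115 (G) > 56 (I) > 45 (J)
H wins; payment is bid #3 in the ranking = €115.

H pays €115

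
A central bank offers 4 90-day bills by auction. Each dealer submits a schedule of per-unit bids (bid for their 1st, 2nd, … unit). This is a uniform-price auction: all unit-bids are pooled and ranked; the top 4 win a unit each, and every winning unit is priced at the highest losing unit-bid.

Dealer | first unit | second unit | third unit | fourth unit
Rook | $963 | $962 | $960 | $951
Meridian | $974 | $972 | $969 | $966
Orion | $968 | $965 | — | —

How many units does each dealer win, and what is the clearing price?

Pooled unit-bids ranked (top 4): 974 (Meridian-1), 972 (Meridian-2), 969 (Meridian-3), 968 (Orion-1)
Highest rejected unit-bid = $966.
Allocation: Meridian 3, Orion 1.

Meridian 3, Orion 1; clearing price $966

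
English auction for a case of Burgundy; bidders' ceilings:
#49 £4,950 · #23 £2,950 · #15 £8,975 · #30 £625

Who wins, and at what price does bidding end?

#15 wins at £4,950

Limits in order: 8,975 (#15) > 4,950 (#49) > 2,950 (#23) > 625 (#30)
Bidding ends when #49 exits at £4,950; #15 takes it.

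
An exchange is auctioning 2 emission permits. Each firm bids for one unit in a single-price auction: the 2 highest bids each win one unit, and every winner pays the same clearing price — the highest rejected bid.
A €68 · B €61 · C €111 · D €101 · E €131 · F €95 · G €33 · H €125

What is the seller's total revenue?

Sorting: 131 (E), 125 (H), 111 (C), 101 (D), …
The 2 highest are E, H.
First losing bid is C's €111, which sets the uniform price.
Total revenue = 2 × €111 = €222.

Total revenue: €222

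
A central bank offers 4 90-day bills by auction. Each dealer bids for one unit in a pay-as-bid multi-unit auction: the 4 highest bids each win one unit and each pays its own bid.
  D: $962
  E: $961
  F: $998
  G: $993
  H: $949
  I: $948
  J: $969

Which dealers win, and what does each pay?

Bids ranked high→low: 998 (F), 993 (G), 969 (J), 962 (D), 961 (E), 949 (H), …
The 4 highest are F, G, J, D.
Each winner pays its own bid: F $998, G $993, J $969, D $962.

F $998, G $993, J $969, D $962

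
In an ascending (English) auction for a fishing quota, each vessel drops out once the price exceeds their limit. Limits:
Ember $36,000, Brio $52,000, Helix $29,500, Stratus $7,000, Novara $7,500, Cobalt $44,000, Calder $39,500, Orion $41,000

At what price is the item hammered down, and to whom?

Brio wins at $44,000

Limits ranked: 52,000 (Brio) > 44,000 (Cobalt) > 41,000 (Orion) > 39,500 (Calder) > 36,000 (Ember) > 29,500 (Helix) > …
Bidding ends when Cobalt exits at $44,000; Brio takes it.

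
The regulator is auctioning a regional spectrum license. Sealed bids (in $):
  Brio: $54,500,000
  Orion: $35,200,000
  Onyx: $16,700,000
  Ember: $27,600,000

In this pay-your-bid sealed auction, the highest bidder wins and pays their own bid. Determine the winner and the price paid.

Brio pays $54,500,000

Bids in order: 54,500,000 (Brio) > 35,200,000 (Orion) > 27,600,000 (Ember) > 16,700,000 (Onyx)
Brio is highest → pays own bid, $54,500,000.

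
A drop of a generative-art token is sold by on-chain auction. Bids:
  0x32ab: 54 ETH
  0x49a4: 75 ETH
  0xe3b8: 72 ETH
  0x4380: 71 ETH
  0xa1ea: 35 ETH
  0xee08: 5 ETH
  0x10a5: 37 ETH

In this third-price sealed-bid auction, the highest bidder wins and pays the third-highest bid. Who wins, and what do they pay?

Rule: the highest bidder wins and pays the third-highest bid.
Sorting bids: 75 (0x49a4) > 72 (0xe3b8) > 71 (0x4380) > 54 (0x32ab) > 37 (0x10a5) > 35 (0xa1ea) > …
0x49a4 wins; payment is bid #3 in the ranking = 71 ETH.

0x49a4 pays 71 ETH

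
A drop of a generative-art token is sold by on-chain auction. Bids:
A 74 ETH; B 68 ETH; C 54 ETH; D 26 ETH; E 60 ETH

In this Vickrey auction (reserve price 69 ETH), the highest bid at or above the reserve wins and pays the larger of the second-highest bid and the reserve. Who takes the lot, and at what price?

A pays 69 ETH

Sorting bids: 74 (A) > 68 (B) > 60 (E) > 54 (C) > 26 (D)
A has the top bid at or above the reserve (74 ETH).
max(second-highest 68 ETH, reserve 69 ETH) = 69 ETH.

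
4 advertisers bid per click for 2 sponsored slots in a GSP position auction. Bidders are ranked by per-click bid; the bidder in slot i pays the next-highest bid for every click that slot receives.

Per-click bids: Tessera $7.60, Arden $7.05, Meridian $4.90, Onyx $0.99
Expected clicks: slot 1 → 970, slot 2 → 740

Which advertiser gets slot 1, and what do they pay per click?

Sorting advertisers: $7.60 (Tessera) > $7.05 (Arden) > $4.90 (Meridian) > …
Slot 1 goes to the first-ranked bidder, Tessera, who pays the next bid down: $7.05/click.

Tessera; $7.05 per click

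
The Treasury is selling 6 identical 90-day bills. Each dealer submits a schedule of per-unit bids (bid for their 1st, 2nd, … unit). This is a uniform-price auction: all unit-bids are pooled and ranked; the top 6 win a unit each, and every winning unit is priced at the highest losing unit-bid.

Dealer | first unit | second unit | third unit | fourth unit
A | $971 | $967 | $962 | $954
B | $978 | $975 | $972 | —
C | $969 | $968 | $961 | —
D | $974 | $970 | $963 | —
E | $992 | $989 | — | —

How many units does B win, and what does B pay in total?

All unit-bids, highest first — top 6: 992 (E-1), 989 (E-2), 978 (B-1), 975 (B-2), 974 (D-1), 972 (B-3)
Highest rejected unit-bid = $971.
B wins 3 unit(s) at $971 each.

B: 3 units, pays $2,913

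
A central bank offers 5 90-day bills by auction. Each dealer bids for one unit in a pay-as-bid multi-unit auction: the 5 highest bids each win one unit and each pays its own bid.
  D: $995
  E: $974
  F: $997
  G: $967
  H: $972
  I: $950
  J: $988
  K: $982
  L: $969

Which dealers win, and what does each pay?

Sorting: 997 (F), 995 (D), 988 (J), 982 (K), 974 (E), 972 (H), 969 (L), …
The 5 highest are F, D, J, K, E.
Each winner pays its own bid: F $997, D $995, J $988, K $982, E $974.

F $997, D $995, J $988, K $982, E $974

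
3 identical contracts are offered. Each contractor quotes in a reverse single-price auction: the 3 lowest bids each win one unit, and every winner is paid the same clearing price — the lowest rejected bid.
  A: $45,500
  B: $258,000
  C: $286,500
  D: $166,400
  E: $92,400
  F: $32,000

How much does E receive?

Ordering the bids: 32,000 (F), 45,500 (A), 92,400 (E), 166,400 (D), 258,000 (B), …
The 3 lowest are F, A, E.
First losing bid is D's $166,400, which sets the uniform price.
E wins → is paid $166,400.

E is paid $166,400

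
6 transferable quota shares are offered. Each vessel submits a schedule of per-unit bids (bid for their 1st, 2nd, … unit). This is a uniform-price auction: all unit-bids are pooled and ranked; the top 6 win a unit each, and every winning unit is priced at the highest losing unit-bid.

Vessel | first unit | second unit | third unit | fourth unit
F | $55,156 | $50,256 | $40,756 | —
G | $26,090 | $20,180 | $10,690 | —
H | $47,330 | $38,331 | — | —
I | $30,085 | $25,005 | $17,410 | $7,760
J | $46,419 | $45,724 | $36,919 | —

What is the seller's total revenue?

Total revenue: $229,986

Merging the schedules and taking the best 6: 55,156 (F-1), 50,256 (F-2), 47,330 (H-1), 46,419 (J-1), 45,724 (J-2), 40,756 (F-3)
First bid not allocated: $38,331.
Allocation: F 3, H 1, J 2. Every unit priced at $38,331.
Revenue = 6 × 38,331 = $229,986.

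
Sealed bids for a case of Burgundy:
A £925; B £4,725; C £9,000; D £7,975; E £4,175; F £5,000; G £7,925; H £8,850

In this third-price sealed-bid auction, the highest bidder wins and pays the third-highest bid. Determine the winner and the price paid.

Third-price sealed-bid auction: the highest bidder wins and pays the third-highest bid.
Bids in order: 9,000 (C) > 8,850 (H) > 7,975 (D) > 7,925 (G) > 5,000 (F) > 4,725 (B) > …
C is highest; pays the third-highest bid, £7,975.

C pays £7,975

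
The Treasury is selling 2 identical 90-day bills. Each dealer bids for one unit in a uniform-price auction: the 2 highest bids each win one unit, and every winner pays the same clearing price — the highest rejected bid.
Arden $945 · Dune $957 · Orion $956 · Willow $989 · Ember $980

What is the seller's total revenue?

Total revenue: $1,914

Bids ranked high→low: 989 (Willow), 980 (Ember), 957 (Dune), 956 (Orion), …
Winners (2 units): Willow, Ember.
First losing bid is Dune's $957, which sets the uniform price.
Total revenue = 2 × $957 = $1,914.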